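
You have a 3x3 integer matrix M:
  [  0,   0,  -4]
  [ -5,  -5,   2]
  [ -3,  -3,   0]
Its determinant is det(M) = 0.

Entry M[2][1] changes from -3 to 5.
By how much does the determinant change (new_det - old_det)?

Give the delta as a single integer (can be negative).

Answer: 160

Derivation:
Cofactor C_21 = 20
Entry delta = 5 - -3 = 8
Det delta = entry_delta * cofactor = 8 * 20 = 160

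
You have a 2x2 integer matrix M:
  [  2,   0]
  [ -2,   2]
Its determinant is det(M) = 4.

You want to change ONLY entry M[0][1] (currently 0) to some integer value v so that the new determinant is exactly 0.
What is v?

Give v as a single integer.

Answer: -2

Derivation:
det is linear in entry M[0][1]: det = old_det + (v - 0) * C_01
Cofactor C_01 = 2
Want det = 0: 4 + (v - 0) * 2 = 0
  (v - 0) = -4 / 2 = -2
  v = 0 + (-2) = -2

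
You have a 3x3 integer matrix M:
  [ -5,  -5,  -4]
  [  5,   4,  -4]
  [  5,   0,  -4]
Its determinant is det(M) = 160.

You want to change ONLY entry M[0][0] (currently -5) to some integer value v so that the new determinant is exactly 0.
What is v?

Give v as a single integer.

Answer: 5

Derivation:
det is linear in entry M[0][0]: det = old_det + (v - -5) * C_00
Cofactor C_00 = -16
Want det = 0: 160 + (v - -5) * -16 = 0
  (v - -5) = -160 / -16 = 10
  v = -5 + (10) = 5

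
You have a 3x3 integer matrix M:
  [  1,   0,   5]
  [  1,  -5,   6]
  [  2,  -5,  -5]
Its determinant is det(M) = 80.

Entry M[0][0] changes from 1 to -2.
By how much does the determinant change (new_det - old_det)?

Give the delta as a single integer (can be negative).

Cofactor C_00 = 55
Entry delta = -2 - 1 = -3
Det delta = entry_delta * cofactor = -3 * 55 = -165

Answer: -165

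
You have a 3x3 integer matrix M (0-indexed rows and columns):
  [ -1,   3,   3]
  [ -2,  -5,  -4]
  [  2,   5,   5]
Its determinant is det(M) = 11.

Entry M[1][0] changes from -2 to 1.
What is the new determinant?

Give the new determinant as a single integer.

Answer: 11

Derivation:
det is linear in row 1: changing M[1][0] by delta changes det by delta * cofactor(1,0).
Cofactor C_10 = (-1)^(1+0) * minor(1,0) = 0
Entry delta = 1 - -2 = 3
Det delta = 3 * 0 = 0
New det = 11 + 0 = 11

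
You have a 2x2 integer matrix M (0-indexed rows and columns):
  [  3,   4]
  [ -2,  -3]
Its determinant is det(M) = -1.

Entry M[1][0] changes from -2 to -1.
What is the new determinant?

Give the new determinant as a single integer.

Answer: -5

Derivation:
det is linear in row 1: changing M[1][0] by delta changes det by delta * cofactor(1,0).
Cofactor C_10 = (-1)^(1+0) * minor(1,0) = -4
Entry delta = -1 - -2 = 1
Det delta = 1 * -4 = -4
New det = -1 + -4 = -5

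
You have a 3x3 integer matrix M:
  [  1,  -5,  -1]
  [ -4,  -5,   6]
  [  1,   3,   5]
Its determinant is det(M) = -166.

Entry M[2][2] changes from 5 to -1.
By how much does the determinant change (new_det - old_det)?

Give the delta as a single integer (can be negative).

Cofactor C_22 = -25
Entry delta = -1 - 5 = -6
Det delta = entry_delta * cofactor = -6 * -25 = 150

Answer: 150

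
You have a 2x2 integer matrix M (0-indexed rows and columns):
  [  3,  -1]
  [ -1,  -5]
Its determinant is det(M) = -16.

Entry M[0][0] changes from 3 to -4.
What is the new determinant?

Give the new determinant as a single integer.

det is linear in row 0: changing M[0][0] by delta changes det by delta * cofactor(0,0).
Cofactor C_00 = (-1)^(0+0) * minor(0,0) = -5
Entry delta = -4 - 3 = -7
Det delta = -7 * -5 = 35
New det = -16 + 35 = 19

Answer: 19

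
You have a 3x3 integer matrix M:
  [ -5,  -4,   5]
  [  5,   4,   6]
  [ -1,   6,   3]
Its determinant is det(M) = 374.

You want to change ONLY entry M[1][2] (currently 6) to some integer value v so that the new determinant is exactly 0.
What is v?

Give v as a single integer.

Answer: -5

Derivation:
det is linear in entry M[1][2]: det = old_det + (v - 6) * C_12
Cofactor C_12 = 34
Want det = 0: 374 + (v - 6) * 34 = 0
  (v - 6) = -374 / 34 = -11
  v = 6 + (-11) = -5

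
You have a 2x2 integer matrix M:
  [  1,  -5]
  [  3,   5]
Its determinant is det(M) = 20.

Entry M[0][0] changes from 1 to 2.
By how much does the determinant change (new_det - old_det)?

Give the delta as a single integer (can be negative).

Answer: 5

Derivation:
Cofactor C_00 = 5
Entry delta = 2 - 1 = 1
Det delta = entry_delta * cofactor = 1 * 5 = 5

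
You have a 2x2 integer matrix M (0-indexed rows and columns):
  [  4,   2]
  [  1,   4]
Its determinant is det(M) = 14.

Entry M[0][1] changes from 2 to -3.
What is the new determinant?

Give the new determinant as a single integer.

det is linear in row 0: changing M[0][1] by delta changes det by delta * cofactor(0,1).
Cofactor C_01 = (-1)^(0+1) * minor(0,1) = -1
Entry delta = -3 - 2 = -5
Det delta = -5 * -1 = 5
New det = 14 + 5 = 19

Answer: 19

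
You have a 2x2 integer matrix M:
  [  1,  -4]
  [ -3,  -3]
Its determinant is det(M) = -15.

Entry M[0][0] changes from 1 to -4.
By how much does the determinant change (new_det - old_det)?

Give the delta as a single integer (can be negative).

Cofactor C_00 = -3
Entry delta = -4 - 1 = -5
Det delta = entry_delta * cofactor = -5 * -3 = 15

Answer: 15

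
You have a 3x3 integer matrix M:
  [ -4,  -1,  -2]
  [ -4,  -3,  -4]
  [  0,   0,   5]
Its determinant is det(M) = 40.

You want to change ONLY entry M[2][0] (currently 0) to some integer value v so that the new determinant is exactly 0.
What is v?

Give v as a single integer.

Answer: 20

Derivation:
det is linear in entry M[2][0]: det = old_det + (v - 0) * C_20
Cofactor C_20 = -2
Want det = 0: 40 + (v - 0) * -2 = 0
  (v - 0) = -40 / -2 = 20
  v = 0 + (20) = 20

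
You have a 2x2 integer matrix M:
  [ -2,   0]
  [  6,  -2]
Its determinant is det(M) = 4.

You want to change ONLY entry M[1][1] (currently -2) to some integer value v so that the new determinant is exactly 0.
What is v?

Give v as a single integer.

det is linear in entry M[1][1]: det = old_det + (v - -2) * C_11
Cofactor C_11 = -2
Want det = 0: 4 + (v - -2) * -2 = 0
  (v - -2) = -4 / -2 = 2
  v = -2 + (2) = 0

Answer: 0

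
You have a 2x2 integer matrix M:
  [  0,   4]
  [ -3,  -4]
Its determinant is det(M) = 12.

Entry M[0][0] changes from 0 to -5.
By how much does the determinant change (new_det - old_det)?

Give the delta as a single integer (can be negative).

Answer: 20

Derivation:
Cofactor C_00 = -4
Entry delta = -5 - 0 = -5
Det delta = entry_delta * cofactor = -5 * -4 = 20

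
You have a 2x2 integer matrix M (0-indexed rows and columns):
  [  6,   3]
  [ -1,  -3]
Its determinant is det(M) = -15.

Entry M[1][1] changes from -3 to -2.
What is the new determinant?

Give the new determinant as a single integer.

det is linear in row 1: changing M[1][1] by delta changes det by delta * cofactor(1,1).
Cofactor C_11 = (-1)^(1+1) * minor(1,1) = 6
Entry delta = -2 - -3 = 1
Det delta = 1 * 6 = 6
New det = -15 + 6 = -9

Answer: -9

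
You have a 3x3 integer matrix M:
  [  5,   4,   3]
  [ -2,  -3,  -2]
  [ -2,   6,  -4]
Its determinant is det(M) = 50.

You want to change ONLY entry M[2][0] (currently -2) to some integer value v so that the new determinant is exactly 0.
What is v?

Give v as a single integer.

det is linear in entry M[2][0]: det = old_det + (v - -2) * C_20
Cofactor C_20 = 1
Want det = 0: 50 + (v - -2) * 1 = 0
  (v - -2) = -50 / 1 = -50
  v = -2 + (-50) = -52

Answer: -52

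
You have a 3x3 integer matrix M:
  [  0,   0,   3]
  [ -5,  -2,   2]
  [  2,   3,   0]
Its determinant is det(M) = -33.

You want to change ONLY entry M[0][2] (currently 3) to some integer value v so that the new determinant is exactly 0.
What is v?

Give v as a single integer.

Answer: 0

Derivation:
det is linear in entry M[0][2]: det = old_det + (v - 3) * C_02
Cofactor C_02 = -11
Want det = 0: -33 + (v - 3) * -11 = 0
  (v - 3) = 33 / -11 = -3
  v = 3 + (-3) = 0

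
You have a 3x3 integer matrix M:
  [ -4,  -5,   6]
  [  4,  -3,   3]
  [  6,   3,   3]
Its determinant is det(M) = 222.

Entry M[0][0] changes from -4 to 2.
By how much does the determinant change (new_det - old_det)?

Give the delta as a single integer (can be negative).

Cofactor C_00 = -18
Entry delta = 2 - -4 = 6
Det delta = entry_delta * cofactor = 6 * -18 = -108

Answer: -108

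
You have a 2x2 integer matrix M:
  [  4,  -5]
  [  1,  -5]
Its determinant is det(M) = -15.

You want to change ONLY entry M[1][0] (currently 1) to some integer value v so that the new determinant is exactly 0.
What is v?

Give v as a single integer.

Answer: 4

Derivation:
det is linear in entry M[1][0]: det = old_det + (v - 1) * C_10
Cofactor C_10 = 5
Want det = 0: -15 + (v - 1) * 5 = 0
  (v - 1) = 15 / 5 = 3
  v = 1 + (3) = 4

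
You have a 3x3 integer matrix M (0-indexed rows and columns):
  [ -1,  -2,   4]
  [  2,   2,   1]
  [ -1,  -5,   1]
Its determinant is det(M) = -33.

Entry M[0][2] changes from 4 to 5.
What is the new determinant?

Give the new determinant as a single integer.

det is linear in row 0: changing M[0][2] by delta changes det by delta * cofactor(0,2).
Cofactor C_02 = (-1)^(0+2) * minor(0,2) = -8
Entry delta = 5 - 4 = 1
Det delta = 1 * -8 = -8
New det = -33 + -8 = -41

Answer: -41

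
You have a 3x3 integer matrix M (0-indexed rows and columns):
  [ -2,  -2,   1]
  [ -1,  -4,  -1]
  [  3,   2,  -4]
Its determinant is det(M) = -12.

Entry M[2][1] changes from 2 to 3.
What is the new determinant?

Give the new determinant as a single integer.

det is linear in row 2: changing M[2][1] by delta changes det by delta * cofactor(2,1).
Cofactor C_21 = (-1)^(2+1) * minor(2,1) = -3
Entry delta = 3 - 2 = 1
Det delta = 1 * -3 = -3
New det = -12 + -3 = -15

Answer: -15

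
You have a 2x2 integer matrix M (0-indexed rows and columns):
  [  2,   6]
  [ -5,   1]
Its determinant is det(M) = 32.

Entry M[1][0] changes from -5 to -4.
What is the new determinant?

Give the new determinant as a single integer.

det is linear in row 1: changing M[1][0] by delta changes det by delta * cofactor(1,0).
Cofactor C_10 = (-1)^(1+0) * minor(1,0) = -6
Entry delta = -4 - -5 = 1
Det delta = 1 * -6 = -6
New det = 32 + -6 = 26

Answer: 26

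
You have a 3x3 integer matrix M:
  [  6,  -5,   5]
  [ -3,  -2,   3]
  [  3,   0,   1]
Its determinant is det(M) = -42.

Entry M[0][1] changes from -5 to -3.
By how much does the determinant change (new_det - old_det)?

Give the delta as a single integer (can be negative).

Cofactor C_01 = 12
Entry delta = -3 - -5 = 2
Det delta = entry_delta * cofactor = 2 * 12 = 24

Answer: 24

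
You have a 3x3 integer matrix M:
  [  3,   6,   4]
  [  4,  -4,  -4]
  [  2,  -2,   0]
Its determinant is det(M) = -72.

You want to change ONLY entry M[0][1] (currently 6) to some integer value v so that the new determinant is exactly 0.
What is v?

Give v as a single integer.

det is linear in entry M[0][1]: det = old_det + (v - 6) * C_01
Cofactor C_01 = -8
Want det = 0: -72 + (v - 6) * -8 = 0
  (v - 6) = 72 / -8 = -9
  v = 6 + (-9) = -3

Answer: -3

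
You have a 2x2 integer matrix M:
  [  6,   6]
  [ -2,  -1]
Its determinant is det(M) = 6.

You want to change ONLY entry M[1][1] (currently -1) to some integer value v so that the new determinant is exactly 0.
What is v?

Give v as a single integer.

Answer: -2

Derivation:
det is linear in entry M[1][1]: det = old_det + (v - -1) * C_11
Cofactor C_11 = 6
Want det = 0: 6 + (v - -1) * 6 = 0
  (v - -1) = -6 / 6 = -1
  v = -1 + (-1) = -2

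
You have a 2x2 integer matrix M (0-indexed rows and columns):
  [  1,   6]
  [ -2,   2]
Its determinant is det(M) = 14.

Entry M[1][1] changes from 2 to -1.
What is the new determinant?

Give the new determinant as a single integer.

det is linear in row 1: changing M[1][1] by delta changes det by delta * cofactor(1,1).
Cofactor C_11 = (-1)^(1+1) * minor(1,1) = 1
Entry delta = -1 - 2 = -3
Det delta = -3 * 1 = -3
New det = 14 + -3 = 11

Answer: 11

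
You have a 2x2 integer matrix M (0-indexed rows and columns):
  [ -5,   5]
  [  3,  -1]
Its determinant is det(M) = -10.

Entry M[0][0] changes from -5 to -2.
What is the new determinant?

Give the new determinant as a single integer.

det is linear in row 0: changing M[0][0] by delta changes det by delta * cofactor(0,0).
Cofactor C_00 = (-1)^(0+0) * minor(0,0) = -1
Entry delta = -2 - -5 = 3
Det delta = 3 * -1 = -3
New det = -10 + -3 = -13

Answer: -13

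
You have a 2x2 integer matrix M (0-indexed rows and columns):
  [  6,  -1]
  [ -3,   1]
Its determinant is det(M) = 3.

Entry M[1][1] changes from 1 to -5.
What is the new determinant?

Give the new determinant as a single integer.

Answer: -33

Derivation:
det is linear in row 1: changing M[1][1] by delta changes det by delta * cofactor(1,1).
Cofactor C_11 = (-1)^(1+1) * minor(1,1) = 6
Entry delta = -5 - 1 = -6
Det delta = -6 * 6 = -36
New det = 3 + -36 = -33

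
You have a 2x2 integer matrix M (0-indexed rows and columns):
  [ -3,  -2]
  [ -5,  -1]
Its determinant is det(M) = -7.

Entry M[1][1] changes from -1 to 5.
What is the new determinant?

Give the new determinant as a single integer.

Answer: -25

Derivation:
det is linear in row 1: changing M[1][1] by delta changes det by delta * cofactor(1,1).
Cofactor C_11 = (-1)^(1+1) * minor(1,1) = -3
Entry delta = 5 - -1 = 6
Det delta = 6 * -3 = -18
New det = -7 + -18 = -25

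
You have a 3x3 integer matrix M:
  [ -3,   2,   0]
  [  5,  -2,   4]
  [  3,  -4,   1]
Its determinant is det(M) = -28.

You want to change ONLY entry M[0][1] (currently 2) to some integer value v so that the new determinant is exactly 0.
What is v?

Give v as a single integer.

det is linear in entry M[0][1]: det = old_det + (v - 2) * C_01
Cofactor C_01 = 7
Want det = 0: -28 + (v - 2) * 7 = 0
  (v - 2) = 28 / 7 = 4
  v = 2 + (4) = 6

Answer: 6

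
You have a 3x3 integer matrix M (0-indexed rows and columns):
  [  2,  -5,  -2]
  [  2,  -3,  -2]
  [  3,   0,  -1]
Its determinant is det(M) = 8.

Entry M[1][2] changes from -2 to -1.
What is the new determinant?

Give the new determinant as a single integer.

det is linear in row 1: changing M[1][2] by delta changes det by delta * cofactor(1,2).
Cofactor C_12 = (-1)^(1+2) * minor(1,2) = -15
Entry delta = -1 - -2 = 1
Det delta = 1 * -15 = -15
New det = 8 + -15 = -7

Answer: -7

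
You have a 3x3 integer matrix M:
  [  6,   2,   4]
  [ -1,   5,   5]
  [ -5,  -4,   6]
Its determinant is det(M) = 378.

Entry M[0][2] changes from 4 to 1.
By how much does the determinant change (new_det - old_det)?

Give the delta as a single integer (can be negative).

Answer: -87

Derivation:
Cofactor C_02 = 29
Entry delta = 1 - 4 = -3
Det delta = entry_delta * cofactor = -3 * 29 = -87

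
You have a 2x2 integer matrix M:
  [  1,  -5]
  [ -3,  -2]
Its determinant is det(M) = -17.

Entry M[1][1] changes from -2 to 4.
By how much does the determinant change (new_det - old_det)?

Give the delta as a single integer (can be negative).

Answer: 6

Derivation:
Cofactor C_11 = 1
Entry delta = 4 - -2 = 6
Det delta = entry_delta * cofactor = 6 * 1 = 6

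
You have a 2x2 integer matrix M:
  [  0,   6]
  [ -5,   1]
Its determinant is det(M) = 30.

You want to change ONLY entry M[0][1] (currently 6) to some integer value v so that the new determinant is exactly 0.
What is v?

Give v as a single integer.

det is linear in entry M[0][1]: det = old_det + (v - 6) * C_01
Cofactor C_01 = 5
Want det = 0: 30 + (v - 6) * 5 = 0
  (v - 6) = -30 / 5 = -6
  v = 6 + (-6) = 0

Answer: 0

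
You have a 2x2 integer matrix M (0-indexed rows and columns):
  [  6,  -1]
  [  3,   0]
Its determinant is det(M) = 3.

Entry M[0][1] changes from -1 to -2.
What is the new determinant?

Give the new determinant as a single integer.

det is linear in row 0: changing M[0][1] by delta changes det by delta * cofactor(0,1).
Cofactor C_01 = (-1)^(0+1) * minor(0,1) = -3
Entry delta = -2 - -1 = -1
Det delta = -1 * -3 = 3
New det = 3 + 3 = 6

Answer: 6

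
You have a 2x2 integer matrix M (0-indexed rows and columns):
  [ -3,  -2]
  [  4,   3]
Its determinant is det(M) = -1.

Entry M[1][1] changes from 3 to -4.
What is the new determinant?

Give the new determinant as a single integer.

det is linear in row 1: changing M[1][1] by delta changes det by delta * cofactor(1,1).
Cofactor C_11 = (-1)^(1+1) * minor(1,1) = -3
Entry delta = -4 - 3 = -7
Det delta = -7 * -3 = 21
New det = -1 + 21 = 20

Answer: 20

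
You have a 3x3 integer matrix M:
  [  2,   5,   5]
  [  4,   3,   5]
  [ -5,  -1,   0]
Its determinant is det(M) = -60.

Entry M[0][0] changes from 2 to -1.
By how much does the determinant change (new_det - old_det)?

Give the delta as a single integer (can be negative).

Cofactor C_00 = 5
Entry delta = -1 - 2 = -3
Det delta = entry_delta * cofactor = -3 * 5 = -15

Answer: -15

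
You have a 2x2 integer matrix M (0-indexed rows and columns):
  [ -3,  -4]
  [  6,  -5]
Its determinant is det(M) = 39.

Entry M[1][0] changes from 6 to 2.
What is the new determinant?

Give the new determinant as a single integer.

det is linear in row 1: changing M[1][0] by delta changes det by delta * cofactor(1,0).
Cofactor C_10 = (-1)^(1+0) * minor(1,0) = 4
Entry delta = 2 - 6 = -4
Det delta = -4 * 4 = -16
New det = 39 + -16 = 23

Answer: 23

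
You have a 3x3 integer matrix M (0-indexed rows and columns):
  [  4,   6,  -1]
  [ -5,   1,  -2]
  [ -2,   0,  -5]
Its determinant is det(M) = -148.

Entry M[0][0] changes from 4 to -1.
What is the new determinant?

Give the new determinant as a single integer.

Answer: -123

Derivation:
det is linear in row 0: changing M[0][0] by delta changes det by delta * cofactor(0,0).
Cofactor C_00 = (-1)^(0+0) * minor(0,0) = -5
Entry delta = -1 - 4 = -5
Det delta = -5 * -5 = 25
New det = -148 + 25 = -123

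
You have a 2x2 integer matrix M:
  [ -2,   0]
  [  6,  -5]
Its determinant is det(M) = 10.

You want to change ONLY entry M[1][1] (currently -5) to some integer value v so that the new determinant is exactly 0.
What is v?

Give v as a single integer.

Answer: 0

Derivation:
det is linear in entry M[1][1]: det = old_det + (v - -5) * C_11
Cofactor C_11 = -2
Want det = 0: 10 + (v - -5) * -2 = 0
  (v - -5) = -10 / -2 = 5
  v = -5 + (5) = 0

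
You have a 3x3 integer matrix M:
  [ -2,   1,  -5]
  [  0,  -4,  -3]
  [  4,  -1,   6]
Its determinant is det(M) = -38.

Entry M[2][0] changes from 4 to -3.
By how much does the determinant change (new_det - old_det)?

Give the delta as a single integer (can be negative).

Answer: 161

Derivation:
Cofactor C_20 = -23
Entry delta = -3 - 4 = -7
Det delta = entry_delta * cofactor = -7 * -23 = 161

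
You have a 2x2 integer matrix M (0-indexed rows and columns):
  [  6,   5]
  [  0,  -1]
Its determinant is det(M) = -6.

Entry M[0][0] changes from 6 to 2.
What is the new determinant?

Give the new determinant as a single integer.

Answer: -2

Derivation:
det is linear in row 0: changing M[0][0] by delta changes det by delta * cofactor(0,0).
Cofactor C_00 = (-1)^(0+0) * minor(0,0) = -1
Entry delta = 2 - 6 = -4
Det delta = -4 * -1 = 4
New det = -6 + 4 = -2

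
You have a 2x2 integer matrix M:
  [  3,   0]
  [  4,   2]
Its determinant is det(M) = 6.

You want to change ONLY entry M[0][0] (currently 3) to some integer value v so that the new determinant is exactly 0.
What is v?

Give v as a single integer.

Answer: 0

Derivation:
det is linear in entry M[0][0]: det = old_det + (v - 3) * C_00
Cofactor C_00 = 2
Want det = 0: 6 + (v - 3) * 2 = 0
  (v - 3) = -6 / 2 = -3
  v = 3 + (-3) = 0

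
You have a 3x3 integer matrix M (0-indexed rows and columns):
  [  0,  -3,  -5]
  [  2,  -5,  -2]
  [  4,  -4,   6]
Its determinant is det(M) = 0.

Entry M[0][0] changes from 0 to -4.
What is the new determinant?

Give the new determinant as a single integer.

Answer: 152

Derivation:
det is linear in row 0: changing M[0][0] by delta changes det by delta * cofactor(0,0).
Cofactor C_00 = (-1)^(0+0) * minor(0,0) = -38
Entry delta = -4 - 0 = -4
Det delta = -4 * -38 = 152
New det = 0 + 152 = 152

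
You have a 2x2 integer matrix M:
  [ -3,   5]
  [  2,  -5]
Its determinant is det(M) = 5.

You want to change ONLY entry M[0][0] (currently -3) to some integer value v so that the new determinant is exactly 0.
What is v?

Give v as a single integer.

Answer: -2

Derivation:
det is linear in entry M[0][0]: det = old_det + (v - -3) * C_00
Cofactor C_00 = -5
Want det = 0: 5 + (v - -3) * -5 = 0
  (v - -3) = -5 / -5 = 1
  v = -3 + (1) = -2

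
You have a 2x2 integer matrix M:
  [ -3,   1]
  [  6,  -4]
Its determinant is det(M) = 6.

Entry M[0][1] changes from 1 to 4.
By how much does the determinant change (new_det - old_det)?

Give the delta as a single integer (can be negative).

Cofactor C_01 = -6
Entry delta = 4 - 1 = 3
Det delta = entry_delta * cofactor = 3 * -6 = -18

Answer: -18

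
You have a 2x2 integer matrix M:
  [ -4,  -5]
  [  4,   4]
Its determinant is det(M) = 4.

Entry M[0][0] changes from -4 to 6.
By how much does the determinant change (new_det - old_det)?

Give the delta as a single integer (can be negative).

Answer: 40

Derivation:
Cofactor C_00 = 4
Entry delta = 6 - -4 = 10
Det delta = entry_delta * cofactor = 10 * 4 = 40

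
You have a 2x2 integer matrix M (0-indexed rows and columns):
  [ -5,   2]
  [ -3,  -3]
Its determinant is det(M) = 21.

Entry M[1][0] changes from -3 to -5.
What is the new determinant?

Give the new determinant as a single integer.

det is linear in row 1: changing M[1][0] by delta changes det by delta * cofactor(1,0).
Cofactor C_10 = (-1)^(1+0) * minor(1,0) = -2
Entry delta = -5 - -3 = -2
Det delta = -2 * -2 = 4
New det = 21 + 4 = 25

Answer: 25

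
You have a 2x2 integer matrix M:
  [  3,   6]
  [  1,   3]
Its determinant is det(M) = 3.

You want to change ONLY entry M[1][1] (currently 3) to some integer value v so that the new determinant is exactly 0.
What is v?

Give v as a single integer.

Answer: 2

Derivation:
det is linear in entry M[1][1]: det = old_det + (v - 3) * C_11
Cofactor C_11 = 3
Want det = 0: 3 + (v - 3) * 3 = 0
  (v - 3) = -3 / 3 = -1
  v = 3 + (-1) = 2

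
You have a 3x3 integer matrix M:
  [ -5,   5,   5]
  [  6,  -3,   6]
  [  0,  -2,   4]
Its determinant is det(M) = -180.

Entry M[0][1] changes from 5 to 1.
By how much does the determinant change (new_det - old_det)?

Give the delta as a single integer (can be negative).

Answer: 96

Derivation:
Cofactor C_01 = -24
Entry delta = 1 - 5 = -4
Det delta = entry_delta * cofactor = -4 * -24 = 96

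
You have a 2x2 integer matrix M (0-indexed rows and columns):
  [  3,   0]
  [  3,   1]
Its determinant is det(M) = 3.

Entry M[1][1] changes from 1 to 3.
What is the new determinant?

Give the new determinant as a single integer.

Answer: 9

Derivation:
det is linear in row 1: changing M[1][1] by delta changes det by delta * cofactor(1,1).
Cofactor C_11 = (-1)^(1+1) * minor(1,1) = 3
Entry delta = 3 - 1 = 2
Det delta = 2 * 3 = 6
New det = 3 + 6 = 9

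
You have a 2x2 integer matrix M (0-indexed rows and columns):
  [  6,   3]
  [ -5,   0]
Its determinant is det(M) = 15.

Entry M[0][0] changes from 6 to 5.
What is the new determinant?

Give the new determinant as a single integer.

det is linear in row 0: changing M[0][0] by delta changes det by delta * cofactor(0,0).
Cofactor C_00 = (-1)^(0+0) * minor(0,0) = 0
Entry delta = 5 - 6 = -1
Det delta = -1 * 0 = 0
New det = 15 + 0 = 15

Answer: 15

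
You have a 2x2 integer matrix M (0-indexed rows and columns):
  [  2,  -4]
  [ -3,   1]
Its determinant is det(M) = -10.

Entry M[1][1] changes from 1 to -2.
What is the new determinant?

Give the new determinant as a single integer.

det is linear in row 1: changing M[1][1] by delta changes det by delta * cofactor(1,1).
Cofactor C_11 = (-1)^(1+1) * minor(1,1) = 2
Entry delta = -2 - 1 = -3
Det delta = -3 * 2 = -6
New det = -10 + -6 = -16

Answer: -16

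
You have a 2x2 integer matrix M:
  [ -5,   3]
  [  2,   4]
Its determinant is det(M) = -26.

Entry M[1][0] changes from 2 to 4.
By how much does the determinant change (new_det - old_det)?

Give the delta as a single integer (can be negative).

Answer: -6

Derivation:
Cofactor C_10 = -3
Entry delta = 4 - 2 = 2
Det delta = entry_delta * cofactor = 2 * -3 = -6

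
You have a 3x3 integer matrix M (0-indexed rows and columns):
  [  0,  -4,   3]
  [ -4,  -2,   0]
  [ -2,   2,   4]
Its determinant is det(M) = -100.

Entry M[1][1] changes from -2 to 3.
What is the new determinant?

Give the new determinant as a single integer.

Answer: -70

Derivation:
det is linear in row 1: changing M[1][1] by delta changes det by delta * cofactor(1,1).
Cofactor C_11 = (-1)^(1+1) * minor(1,1) = 6
Entry delta = 3 - -2 = 5
Det delta = 5 * 6 = 30
New det = -100 + 30 = -70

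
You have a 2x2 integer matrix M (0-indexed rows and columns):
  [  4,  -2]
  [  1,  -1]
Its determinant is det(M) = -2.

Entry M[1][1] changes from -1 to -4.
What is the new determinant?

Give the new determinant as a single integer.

det is linear in row 1: changing M[1][1] by delta changes det by delta * cofactor(1,1).
Cofactor C_11 = (-1)^(1+1) * minor(1,1) = 4
Entry delta = -4 - -1 = -3
Det delta = -3 * 4 = -12
New det = -2 + -12 = -14

Answer: -14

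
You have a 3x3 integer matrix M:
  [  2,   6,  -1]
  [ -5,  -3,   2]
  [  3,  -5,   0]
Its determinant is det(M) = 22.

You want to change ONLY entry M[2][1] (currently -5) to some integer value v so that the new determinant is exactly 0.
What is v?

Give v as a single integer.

Answer: -27

Derivation:
det is linear in entry M[2][1]: det = old_det + (v - -5) * C_21
Cofactor C_21 = 1
Want det = 0: 22 + (v - -5) * 1 = 0
  (v - -5) = -22 / 1 = -22
  v = -5 + (-22) = -27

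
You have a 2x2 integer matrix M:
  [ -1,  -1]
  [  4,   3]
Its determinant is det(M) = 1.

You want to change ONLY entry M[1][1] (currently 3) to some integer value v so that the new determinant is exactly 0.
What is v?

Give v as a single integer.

Answer: 4

Derivation:
det is linear in entry M[1][1]: det = old_det + (v - 3) * C_11
Cofactor C_11 = -1
Want det = 0: 1 + (v - 3) * -1 = 0
  (v - 3) = -1 / -1 = 1
  v = 3 + (1) = 4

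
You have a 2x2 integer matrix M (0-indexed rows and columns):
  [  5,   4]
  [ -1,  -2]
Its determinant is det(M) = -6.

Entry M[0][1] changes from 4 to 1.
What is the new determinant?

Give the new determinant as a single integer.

det is linear in row 0: changing M[0][1] by delta changes det by delta * cofactor(0,1).
Cofactor C_01 = (-1)^(0+1) * minor(0,1) = 1
Entry delta = 1 - 4 = -3
Det delta = -3 * 1 = -3
New det = -6 + -3 = -9

Answer: -9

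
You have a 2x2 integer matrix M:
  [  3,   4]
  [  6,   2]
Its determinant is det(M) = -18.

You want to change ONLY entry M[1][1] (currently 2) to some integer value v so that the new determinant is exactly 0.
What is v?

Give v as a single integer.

det is linear in entry M[1][1]: det = old_det + (v - 2) * C_11
Cofactor C_11 = 3
Want det = 0: -18 + (v - 2) * 3 = 0
  (v - 2) = 18 / 3 = 6
  v = 2 + (6) = 8

Answer: 8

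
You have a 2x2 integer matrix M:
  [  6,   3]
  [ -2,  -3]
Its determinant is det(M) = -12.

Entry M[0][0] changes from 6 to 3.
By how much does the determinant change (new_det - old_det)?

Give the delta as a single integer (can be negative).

Answer: 9

Derivation:
Cofactor C_00 = -3
Entry delta = 3 - 6 = -3
Det delta = entry_delta * cofactor = -3 * -3 = 9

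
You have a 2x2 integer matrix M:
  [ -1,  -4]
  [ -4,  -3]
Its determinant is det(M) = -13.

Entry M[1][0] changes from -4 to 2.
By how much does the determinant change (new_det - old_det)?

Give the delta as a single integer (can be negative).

Cofactor C_10 = 4
Entry delta = 2 - -4 = 6
Det delta = entry_delta * cofactor = 6 * 4 = 24

Answer: 24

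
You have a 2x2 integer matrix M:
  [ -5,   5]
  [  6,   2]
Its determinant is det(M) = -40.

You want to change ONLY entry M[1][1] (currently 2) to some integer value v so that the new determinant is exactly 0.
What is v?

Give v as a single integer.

Answer: -6

Derivation:
det is linear in entry M[1][1]: det = old_det + (v - 2) * C_11
Cofactor C_11 = -5
Want det = 0: -40 + (v - 2) * -5 = 0
  (v - 2) = 40 / -5 = -8
  v = 2 + (-8) = -6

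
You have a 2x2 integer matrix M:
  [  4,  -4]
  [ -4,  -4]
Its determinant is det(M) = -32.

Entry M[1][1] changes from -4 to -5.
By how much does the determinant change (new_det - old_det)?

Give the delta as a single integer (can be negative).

Cofactor C_11 = 4
Entry delta = -5 - -4 = -1
Det delta = entry_delta * cofactor = -1 * 4 = -4

Answer: -4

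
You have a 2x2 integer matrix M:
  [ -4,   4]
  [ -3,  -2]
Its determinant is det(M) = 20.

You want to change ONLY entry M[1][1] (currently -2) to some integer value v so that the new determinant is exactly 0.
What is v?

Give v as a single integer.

det is linear in entry M[1][1]: det = old_det + (v - -2) * C_11
Cofactor C_11 = -4
Want det = 0: 20 + (v - -2) * -4 = 0
  (v - -2) = -20 / -4 = 5
  v = -2 + (5) = 3

Answer: 3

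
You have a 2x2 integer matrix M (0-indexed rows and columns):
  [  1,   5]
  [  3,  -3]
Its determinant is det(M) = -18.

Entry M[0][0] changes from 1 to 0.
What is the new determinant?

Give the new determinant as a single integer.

Answer: -15

Derivation:
det is linear in row 0: changing M[0][0] by delta changes det by delta * cofactor(0,0).
Cofactor C_00 = (-1)^(0+0) * minor(0,0) = -3
Entry delta = 0 - 1 = -1
Det delta = -1 * -3 = 3
New det = -18 + 3 = -15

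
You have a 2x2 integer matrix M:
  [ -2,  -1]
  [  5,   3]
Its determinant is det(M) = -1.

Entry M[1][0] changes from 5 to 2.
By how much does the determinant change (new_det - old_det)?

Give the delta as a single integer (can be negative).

Cofactor C_10 = 1
Entry delta = 2 - 5 = -3
Det delta = entry_delta * cofactor = -3 * 1 = -3

Answer: -3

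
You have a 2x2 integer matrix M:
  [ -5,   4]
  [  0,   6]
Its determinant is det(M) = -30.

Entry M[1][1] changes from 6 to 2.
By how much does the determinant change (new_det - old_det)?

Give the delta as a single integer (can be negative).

Answer: 20

Derivation:
Cofactor C_11 = -5
Entry delta = 2 - 6 = -4
Det delta = entry_delta * cofactor = -4 * -5 = 20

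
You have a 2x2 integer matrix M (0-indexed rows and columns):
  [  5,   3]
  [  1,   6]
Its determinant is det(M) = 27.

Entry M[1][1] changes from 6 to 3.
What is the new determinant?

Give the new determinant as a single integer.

det is linear in row 1: changing M[1][1] by delta changes det by delta * cofactor(1,1).
Cofactor C_11 = (-1)^(1+1) * minor(1,1) = 5
Entry delta = 3 - 6 = -3
Det delta = -3 * 5 = -15
New det = 27 + -15 = 12

Answer: 12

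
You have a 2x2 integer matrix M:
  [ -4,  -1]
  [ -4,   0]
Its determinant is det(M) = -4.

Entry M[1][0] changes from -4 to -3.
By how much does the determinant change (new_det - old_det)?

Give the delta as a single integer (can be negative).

Answer: 1

Derivation:
Cofactor C_10 = 1
Entry delta = -3 - -4 = 1
Det delta = entry_delta * cofactor = 1 * 1 = 1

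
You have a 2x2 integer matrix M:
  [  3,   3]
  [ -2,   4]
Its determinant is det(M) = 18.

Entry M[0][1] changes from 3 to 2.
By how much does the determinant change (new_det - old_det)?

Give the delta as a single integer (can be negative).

Cofactor C_01 = 2
Entry delta = 2 - 3 = -1
Det delta = entry_delta * cofactor = -1 * 2 = -2

Answer: -2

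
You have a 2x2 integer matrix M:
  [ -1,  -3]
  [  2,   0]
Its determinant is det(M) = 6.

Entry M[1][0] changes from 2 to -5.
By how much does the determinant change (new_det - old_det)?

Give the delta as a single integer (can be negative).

Cofactor C_10 = 3
Entry delta = -5 - 2 = -7
Det delta = entry_delta * cofactor = -7 * 3 = -21

Answer: -21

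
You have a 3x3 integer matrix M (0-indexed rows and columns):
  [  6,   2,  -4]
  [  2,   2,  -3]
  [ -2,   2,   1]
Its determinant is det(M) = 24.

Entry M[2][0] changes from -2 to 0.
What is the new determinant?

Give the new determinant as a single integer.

Answer: 28

Derivation:
det is linear in row 2: changing M[2][0] by delta changes det by delta * cofactor(2,0).
Cofactor C_20 = (-1)^(2+0) * minor(2,0) = 2
Entry delta = 0 - -2 = 2
Det delta = 2 * 2 = 4
New det = 24 + 4 = 28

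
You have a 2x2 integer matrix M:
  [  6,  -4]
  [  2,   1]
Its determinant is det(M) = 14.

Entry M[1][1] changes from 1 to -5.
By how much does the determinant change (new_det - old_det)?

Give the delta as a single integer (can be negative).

Answer: -36

Derivation:
Cofactor C_11 = 6
Entry delta = -5 - 1 = -6
Det delta = entry_delta * cofactor = -6 * 6 = -36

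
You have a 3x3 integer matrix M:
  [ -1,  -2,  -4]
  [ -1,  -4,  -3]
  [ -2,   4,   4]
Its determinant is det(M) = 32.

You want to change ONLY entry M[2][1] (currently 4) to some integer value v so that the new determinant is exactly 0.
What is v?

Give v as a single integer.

det is linear in entry M[2][1]: det = old_det + (v - 4) * C_21
Cofactor C_21 = 1
Want det = 0: 32 + (v - 4) * 1 = 0
  (v - 4) = -32 / 1 = -32
  v = 4 + (-32) = -28

Answer: -28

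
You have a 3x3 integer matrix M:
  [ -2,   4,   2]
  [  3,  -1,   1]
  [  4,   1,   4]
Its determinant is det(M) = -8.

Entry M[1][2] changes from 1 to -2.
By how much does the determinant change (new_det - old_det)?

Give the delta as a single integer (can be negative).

Answer: -54

Derivation:
Cofactor C_12 = 18
Entry delta = -2 - 1 = -3
Det delta = entry_delta * cofactor = -3 * 18 = -54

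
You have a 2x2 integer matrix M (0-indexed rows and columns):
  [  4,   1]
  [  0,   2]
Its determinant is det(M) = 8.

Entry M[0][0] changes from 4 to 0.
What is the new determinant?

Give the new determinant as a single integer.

Answer: 0

Derivation:
det is linear in row 0: changing M[0][0] by delta changes det by delta * cofactor(0,0).
Cofactor C_00 = (-1)^(0+0) * minor(0,0) = 2
Entry delta = 0 - 4 = -4
Det delta = -4 * 2 = -8
New det = 8 + -8 = 0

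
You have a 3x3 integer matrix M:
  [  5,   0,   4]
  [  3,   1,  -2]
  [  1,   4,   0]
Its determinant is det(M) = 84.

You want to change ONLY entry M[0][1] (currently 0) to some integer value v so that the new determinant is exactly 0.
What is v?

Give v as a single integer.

Answer: 42

Derivation:
det is linear in entry M[0][1]: det = old_det + (v - 0) * C_01
Cofactor C_01 = -2
Want det = 0: 84 + (v - 0) * -2 = 0
  (v - 0) = -84 / -2 = 42
  v = 0 + (42) = 42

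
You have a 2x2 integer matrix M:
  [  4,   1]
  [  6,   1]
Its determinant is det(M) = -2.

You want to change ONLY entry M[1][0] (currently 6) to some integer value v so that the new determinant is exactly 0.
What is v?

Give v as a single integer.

Answer: 4

Derivation:
det is linear in entry M[1][0]: det = old_det + (v - 6) * C_10
Cofactor C_10 = -1
Want det = 0: -2 + (v - 6) * -1 = 0
  (v - 6) = 2 / -1 = -2
  v = 6 + (-2) = 4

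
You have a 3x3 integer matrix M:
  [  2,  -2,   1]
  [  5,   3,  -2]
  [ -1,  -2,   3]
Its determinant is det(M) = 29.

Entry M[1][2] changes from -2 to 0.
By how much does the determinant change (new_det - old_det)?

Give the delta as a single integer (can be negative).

Cofactor C_12 = 6
Entry delta = 0 - -2 = 2
Det delta = entry_delta * cofactor = 2 * 6 = 12

Answer: 12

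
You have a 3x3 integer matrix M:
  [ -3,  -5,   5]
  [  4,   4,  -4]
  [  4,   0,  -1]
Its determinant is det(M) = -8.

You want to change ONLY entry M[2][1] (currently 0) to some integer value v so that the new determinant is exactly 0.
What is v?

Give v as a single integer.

Answer: 1

Derivation:
det is linear in entry M[2][1]: det = old_det + (v - 0) * C_21
Cofactor C_21 = 8
Want det = 0: -8 + (v - 0) * 8 = 0
  (v - 0) = 8 / 8 = 1
  v = 0 + (1) = 1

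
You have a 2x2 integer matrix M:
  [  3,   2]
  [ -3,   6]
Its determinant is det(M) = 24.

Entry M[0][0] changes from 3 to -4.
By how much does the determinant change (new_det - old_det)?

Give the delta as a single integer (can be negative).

Cofactor C_00 = 6
Entry delta = -4 - 3 = -7
Det delta = entry_delta * cofactor = -7 * 6 = -42

Answer: -42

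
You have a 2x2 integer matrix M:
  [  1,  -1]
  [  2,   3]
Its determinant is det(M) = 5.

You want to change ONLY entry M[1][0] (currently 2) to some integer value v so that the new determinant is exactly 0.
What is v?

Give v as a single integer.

Answer: -3

Derivation:
det is linear in entry M[1][0]: det = old_det + (v - 2) * C_10
Cofactor C_10 = 1
Want det = 0: 5 + (v - 2) * 1 = 0
  (v - 2) = -5 / 1 = -5
  v = 2 + (-5) = -3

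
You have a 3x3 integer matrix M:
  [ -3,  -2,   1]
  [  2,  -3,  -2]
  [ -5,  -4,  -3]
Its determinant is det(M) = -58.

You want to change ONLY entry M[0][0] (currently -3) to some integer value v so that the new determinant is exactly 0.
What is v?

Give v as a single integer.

Answer: 55

Derivation:
det is linear in entry M[0][0]: det = old_det + (v - -3) * C_00
Cofactor C_00 = 1
Want det = 0: -58 + (v - -3) * 1 = 0
  (v - -3) = 58 / 1 = 58
  v = -3 + (58) = 55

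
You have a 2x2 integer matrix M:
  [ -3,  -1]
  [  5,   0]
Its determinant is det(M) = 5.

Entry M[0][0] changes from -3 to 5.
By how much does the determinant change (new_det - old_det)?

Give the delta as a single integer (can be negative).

Answer: 0

Derivation:
Cofactor C_00 = 0
Entry delta = 5 - -3 = 8
Det delta = entry_delta * cofactor = 8 * 0 = 0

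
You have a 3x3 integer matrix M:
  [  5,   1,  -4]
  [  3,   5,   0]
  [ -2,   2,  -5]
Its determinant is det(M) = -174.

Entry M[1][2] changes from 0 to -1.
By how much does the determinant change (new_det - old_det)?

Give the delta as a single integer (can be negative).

Cofactor C_12 = -12
Entry delta = -1 - 0 = -1
Det delta = entry_delta * cofactor = -1 * -12 = 12

Answer: 12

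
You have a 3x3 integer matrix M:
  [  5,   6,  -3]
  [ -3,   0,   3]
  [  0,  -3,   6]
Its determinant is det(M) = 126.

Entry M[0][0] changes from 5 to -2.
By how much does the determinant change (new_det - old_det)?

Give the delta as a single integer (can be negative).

Cofactor C_00 = 9
Entry delta = -2 - 5 = -7
Det delta = entry_delta * cofactor = -7 * 9 = -63

Answer: -63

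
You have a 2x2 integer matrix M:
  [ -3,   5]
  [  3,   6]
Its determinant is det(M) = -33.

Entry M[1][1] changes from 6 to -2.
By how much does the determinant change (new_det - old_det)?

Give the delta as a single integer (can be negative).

Cofactor C_11 = -3
Entry delta = -2 - 6 = -8
Det delta = entry_delta * cofactor = -8 * -3 = 24

Answer: 24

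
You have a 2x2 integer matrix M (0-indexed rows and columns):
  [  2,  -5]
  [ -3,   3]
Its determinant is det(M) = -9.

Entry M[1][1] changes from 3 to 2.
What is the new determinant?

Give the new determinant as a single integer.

Answer: -11

Derivation:
det is linear in row 1: changing M[1][1] by delta changes det by delta * cofactor(1,1).
Cofactor C_11 = (-1)^(1+1) * minor(1,1) = 2
Entry delta = 2 - 3 = -1
Det delta = -1 * 2 = -2
New det = -9 + -2 = -11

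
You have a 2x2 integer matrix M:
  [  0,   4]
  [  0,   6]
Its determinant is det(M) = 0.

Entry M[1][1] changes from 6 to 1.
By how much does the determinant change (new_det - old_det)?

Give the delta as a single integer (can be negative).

Answer: 0

Derivation:
Cofactor C_11 = 0
Entry delta = 1 - 6 = -5
Det delta = entry_delta * cofactor = -5 * 0 = 0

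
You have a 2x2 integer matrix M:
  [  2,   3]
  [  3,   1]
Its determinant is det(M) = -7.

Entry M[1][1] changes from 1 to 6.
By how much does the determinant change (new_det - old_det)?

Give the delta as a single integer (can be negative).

Answer: 10

Derivation:
Cofactor C_11 = 2
Entry delta = 6 - 1 = 5
Det delta = entry_delta * cofactor = 5 * 2 = 10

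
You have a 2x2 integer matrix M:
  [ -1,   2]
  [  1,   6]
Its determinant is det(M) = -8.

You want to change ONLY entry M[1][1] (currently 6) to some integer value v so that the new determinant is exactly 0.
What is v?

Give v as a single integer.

Answer: -2

Derivation:
det is linear in entry M[1][1]: det = old_det + (v - 6) * C_11
Cofactor C_11 = -1
Want det = 0: -8 + (v - 6) * -1 = 0
  (v - 6) = 8 / -1 = -8
  v = 6 + (-8) = -2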